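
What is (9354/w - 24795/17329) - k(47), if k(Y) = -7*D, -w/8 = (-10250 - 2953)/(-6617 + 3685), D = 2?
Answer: -18844076552/76264929 ≈ -247.09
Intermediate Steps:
w = -26406/733 (w = -8*(-10250 - 2953)/(-6617 + 3685) = -(-105624)/(-2932) = -(-105624)*(-1)/2932 = -8*13203/2932 = -26406/733 ≈ -36.025)
k(Y) = -14 (k(Y) = -7*2 = -14)
(9354/w - 24795/17329) - k(47) = (9354/(-26406/733) - 24795/17329) - 1*(-14) = (9354*(-733/26406) - 24795*1/17329) + 14 = (-1142747/4401 - 24795/17329) + 14 = -19911785558/76264929 + 14 = -18844076552/76264929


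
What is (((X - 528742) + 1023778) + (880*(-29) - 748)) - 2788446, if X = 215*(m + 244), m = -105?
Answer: -2289793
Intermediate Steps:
X = 29885 (X = 215*(-105 + 244) = 215*139 = 29885)
(((X - 528742) + 1023778) + (880*(-29) - 748)) - 2788446 = (((29885 - 528742) + 1023778) + (880*(-29) - 748)) - 2788446 = ((-498857 + 1023778) + (-25520 - 748)) - 2788446 = (524921 - 26268) - 2788446 = 498653 - 2788446 = -2289793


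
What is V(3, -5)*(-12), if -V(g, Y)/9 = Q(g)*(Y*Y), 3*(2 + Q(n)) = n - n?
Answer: -5400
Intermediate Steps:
Q(n) = -2 (Q(n) = -2 + (n - n)/3 = -2 + (⅓)*0 = -2 + 0 = -2)
V(g, Y) = 18*Y² (V(g, Y) = -(-18)*Y*Y = -(-18)*Y² = 18*Y²)
V(3, -5)*(-12) = (18*(-5)²)*(-12) = (18*25)*(-12) = 450*(-12) = -5400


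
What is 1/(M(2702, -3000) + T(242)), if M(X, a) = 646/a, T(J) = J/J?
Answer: 1500/1177 ≈ 1.2744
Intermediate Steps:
T(J) = 1
1/(M(2702, -3000) + T(242)) = 1/(646/(-3000) + 1) = 1/(646*(-1/3000) + 1) = 1/(-323/1500 + 1) = 1/(1177/1500) = 1500/1177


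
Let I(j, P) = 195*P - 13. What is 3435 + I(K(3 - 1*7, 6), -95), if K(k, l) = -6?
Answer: -15103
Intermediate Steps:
I(j, P) = -13 + 195*P
3435 + I(K(3 - 1*7, 6), -95) = 3435 + (-13 + 195*(-95)) = 3435 + (-13 - 18525) = 3435 - 18538 = -15103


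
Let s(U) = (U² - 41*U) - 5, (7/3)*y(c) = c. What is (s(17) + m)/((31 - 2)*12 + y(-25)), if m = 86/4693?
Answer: -4522287/3693391 ≈ -1.2244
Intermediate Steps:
y(c) = 3*c/7
m = 86/4693 (m = 86*(1/4693) = 86/4693 ≈ 0.018325)
s(U) = -5 + U² - 41*U
(s(17) + m)/((31 - 2)*12 + y(-25)) = ((-5 + 17² - 41*17) + 86/4693)/((31 - 2)*12 + (3/7)*(-25)) = ((-5 + 289 - 697) + 86/4693)/(29*12 - 75/7) = (-413 + 86/4693)/(348 - 75/7) = -1938123/(4693*2361/7) = -1938123/4693*7/2361 = -4522287/3693391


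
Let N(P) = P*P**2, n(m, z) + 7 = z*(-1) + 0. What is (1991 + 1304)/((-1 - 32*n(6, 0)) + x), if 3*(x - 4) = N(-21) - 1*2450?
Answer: -1977/2206 ≈ -0.89619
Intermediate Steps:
n(m, z) = -7 - z (n(m, z) = -7 + (z*(-1) + 0) = -7 + (-z + 0) = -7 - z)
N(P) = P**3
x = -11699/3 (x = 4 + ((-21)**3 - 1*2450)/3 = 4 + (-9261 - 2450)/3 = 4 + (1/3)*(-11711) = 4 - 11711/3 = -11699/3 ≈ -3899.7)
(1991 + 1304)/((-1 - 32*n(6, 0)) + x) = (1991 + 1304)/((-1 - 32*(-7 - 1*0)) - 11699/3) = 3295/((-1 - 32*(-7 + 0)) - 11699/3) = 3295/((-1 - 32*(-7)) - 11699/3) = 3295/((-1 + 224) - 11699/3) = 3295/(223 - 11699/3) = 3295/(-11030/3) = 3295*(-3/11030) = -1977/2206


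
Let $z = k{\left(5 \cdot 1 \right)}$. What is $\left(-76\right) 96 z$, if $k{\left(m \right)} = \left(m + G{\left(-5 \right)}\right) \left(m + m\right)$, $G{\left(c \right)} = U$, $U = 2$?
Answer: $-510720$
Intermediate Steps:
$G{\left(c \right)} = 2$
$k{\left(m \right)} = 2 m \left(2 + m\right)$ ($k{\left(m \right)} = \left(m + 2\right) \left(m + m\right) = \left(2 + m\right) 2 m = 2 m \left(2 + m\right)$)
$z = 70$ ($z = 2 \cdot 5 \cdot 1 \left(2 + 5 \cdot 1\right) = 2 \cdot 5 \left(2 + 5\right) = 2 \cdot 5 \cdot 7 = 70$)
$\left(-76\right) 96 z = \left(-76\right) 96 \cdot 70 = \left(-7296\right) 70 = -510720$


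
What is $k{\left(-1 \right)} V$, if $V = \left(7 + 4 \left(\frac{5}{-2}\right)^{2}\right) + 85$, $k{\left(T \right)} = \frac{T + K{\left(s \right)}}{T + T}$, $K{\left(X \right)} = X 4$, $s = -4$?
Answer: $\frac{1989}{2} \approx 994.5$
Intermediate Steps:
$K{\left(X \right)} = 4 X$
$k{\left(T \right)} = \frac{-16 + T}{2 T}$ ($k{\left(T \right)} = \frac{T + 4 \left(-4\right)}{T + T} = \frac{T - 16}{2 T} = \left(-16 + T\right) \frac{1}{2 T} = \frac{-16 + T}{2 T}$)
$V = 117$ ($V = \left(7 + 4 \left(5 \left(- \frac{1}{2}\right)\right)^{2}\right) + 85 = \left(7 + 4 \left(- \frac{5}{2}\right)^{2}\right) + 85 = \left(7 + 4 \cdot \frac{25}{4}\right) + 85 = \left(7 + 25\right) + 85 = 32 + 85 = 117$)
$k{\left(-1 \right)} V = \frac{-16 - 1}{2 \left(-1\right)} 117 = \frac{1}{2} \left(-1\right) \left(-17\right) 117 = \frac{17}{2} \cdot 117 = \frac{1989}{2}$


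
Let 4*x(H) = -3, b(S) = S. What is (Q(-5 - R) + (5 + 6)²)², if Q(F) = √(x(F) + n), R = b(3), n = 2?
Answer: (242 + √5)²/4 ≈ 14913.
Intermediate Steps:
R = 3
x(H) = -¾ (x(H) = (¼)*(-3) = -¾)
Q(F) = √5/2 (Q(F) = √(-¾ + 2) = √(5/4) = √5/2)
(Q(-5 - R) + (5 + 6)²)² = (√5/2 + (5 + 6)²)² = (√5/2 + 11²)² = (√5/2 + 121)² = (121 + √5/2)²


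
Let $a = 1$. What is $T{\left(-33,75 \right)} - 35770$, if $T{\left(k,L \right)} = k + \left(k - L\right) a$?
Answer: $-35911$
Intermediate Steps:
$T{\left(k,L \right)} = - L + 2 k$ ($T{\left(k,L \right)} = k + \left(k - L\right) 1 = k - \left(L - k\right) = - L + 2 k$)
$T{\left(-33,75 \right)} - 35770 = \left(\left(-1\right) 75 + 2 \left(-33\right)\right) - 35770 = \left(-75 - 66\right) - 35770 = -141 - 35770 = -35911$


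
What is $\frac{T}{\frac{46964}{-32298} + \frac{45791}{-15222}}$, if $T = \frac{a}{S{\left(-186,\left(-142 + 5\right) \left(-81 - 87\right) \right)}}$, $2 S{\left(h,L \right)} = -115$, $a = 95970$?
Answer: $\frac{1048504572696}{2803244761} \approx 374.03$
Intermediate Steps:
$S{\left(h,L \right)} = - \frac{115}{2}$ ($S{\left(h,L \right)} = \frac{1}{2} \left(-115\right) = - \frac{115}{2}$)
$T = - \frac{38388}{23}$ ($T = \frac{95970}{- \frac{115}{2}} = 95970 \left(- \frac{2}{115}\right) = - \frac{38388}{23} \approx -1669.0$)
$\frac{T}{\frac{46964}{-32298} + \frac{45791}{-15222}} = - \frac{38388}{23 \left(\frac{46964}{-32298} + \frac{45791}{-15222}\right)} = - \frac{38388}{23 \left(46964 \left(- \frac{1}{32298}\right) + 45791 \left(- \frac{1}{15222}\right)\right)} = - \frac{38388}{23 \left(- \frac{23482}{16149} - \frac{45791}{15222}\right)} = - \frac{38388}{23 \left(- \frac{121880207}{27313342}\right)} = \left(- \frac{38388}{23}\right) \left(- \frac{27313342}{121880207}\right) = \frac{1048504572696}{2803244761}$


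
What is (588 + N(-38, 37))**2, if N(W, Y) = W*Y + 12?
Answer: 649636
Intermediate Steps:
N(W, Y) = 12 + W*Y
(588 + N(-38, 37))**2 = (588 + (12 - 38*37))**2 = (588 + (12 - 1406))**2 = (588 - 1394)**2 = (-806)**2 = 649636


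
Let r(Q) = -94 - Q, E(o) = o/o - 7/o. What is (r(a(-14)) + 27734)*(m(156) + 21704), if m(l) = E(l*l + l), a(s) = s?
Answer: 2450139113477/4082 ≈ 6.0023e+8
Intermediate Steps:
E(o) = 1 - 7/o
m(l) = (-7 + l + l²)/(l + l²) (m(l) = (-7 + (l*l + l))/(l*l + l) = (-7 + (l² + l))/(l² + l) = (-7 + (l + l²))/(l + l²) = (-7 + l + l²)/(l + l²))
(r(a(-14)) + 27734)*(m(156) + 21704) = ((-94 - 1*(-14)) + 27734)*((-7 + 156*(1 + 156))/(156*(1 + 156)) + 21704) = ((-94 + 14) + 27734)*((1/156)*(-7 + 156*157)/157 + 21704) = (-80 + 27734)*((1/156)*(1/157)*(-7 + 24492) + 21704) = 27654*((1/156)*(1/157)*24485 + 21704) = 27654*(24485/24492 + 21704) = 27654*(531598853/24492) = 2450139113477/4082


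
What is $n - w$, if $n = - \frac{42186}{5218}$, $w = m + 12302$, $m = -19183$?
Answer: $\frac{17931436}{2609} \approx 6872.9$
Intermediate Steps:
$w = -6881$ ($w = -19183 + 12302 = -6881$)
$n = - \frac{21093}{2609}$ ($n = \left(-42186\right) \frac{1}{5218} = - \frac{21093}{2609} \approx -8.0847$)
$n - w = - \frac{21093}{2609} - -6881 = - \frac{21093}{2609} + 6881 = \frac{17931436}{2609}$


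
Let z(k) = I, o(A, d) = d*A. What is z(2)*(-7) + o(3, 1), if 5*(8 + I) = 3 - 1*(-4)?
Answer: 246/5 ≈ 49.200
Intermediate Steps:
o(A, d) = A*d
I = -33/5 (I = -8 + (3 - 1*(-4))/5 = -8 + (3 + 4)/5 = -8 + (1/5)*7 = -8 + 7/5 = -33/5 ≈ -6.6000)
z(k) = -33/5
z(2)*(-7) + o(3, 1) = -33/5*(-7) + 3*1 = 231/5 + 3 = 246/5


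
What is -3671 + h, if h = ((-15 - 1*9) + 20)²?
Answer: -3655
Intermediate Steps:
h = 16 (h = ((-15 - 9) + 20)² = (-24 + 20)² = (-4)² = 16)
-3671 + h = -3671 + 16 = -3655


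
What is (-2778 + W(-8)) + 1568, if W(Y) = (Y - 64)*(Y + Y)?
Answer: -58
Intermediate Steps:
W(Y) = 2*Y*(-64 + Y) (W(Y) = (-64 + Y)*(2*Y) = 2*Y*(-64 + Y))
(-2778 + W(-8)) + 1568 = (-2778 + 2*(-8)*(-64 - 8)) + 1568 = (-2778 + 2*(-8)*(-72)) + 1568 = (-2778 + 1152) + 1568 = -1626 + 1568 = -58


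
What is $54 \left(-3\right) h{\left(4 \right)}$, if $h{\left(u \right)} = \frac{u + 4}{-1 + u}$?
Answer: $-432$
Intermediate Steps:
$h{\left(u \right)} = \frac{4 + u}{-1 + u}$
$54 \left(-3\right) h{\left(4 \right)} = 54 \left(-3\right) \frac{4 + 4}{-1 + 4} = - 162 \cdot \frac{1}{3} \cdot 8 = \left(-162\right) \frac{8}{3} = -432$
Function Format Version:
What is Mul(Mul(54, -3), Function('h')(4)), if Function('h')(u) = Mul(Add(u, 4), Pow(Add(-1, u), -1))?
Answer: -432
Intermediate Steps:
Function('h')(u) = Mul(Pow(Add(-1, u), -1), Add(4, u)) (Function('h')(u) = Mul(Add(4, u), Pow(Add(-1, u), -1)) = Mul(Pow(Add(-1, u), -1), Add(4, u)))
Mul(Mul(54, -3), Function('h')(4)) = Mul(Mul(54, -3), Mul(Pow(Add(-1, 4), -1), Add(4, 4))) = Mul(-162, Mul(Pow(3, -1), 8)) = Mul(-162, Mul(Rational(1, 3), 8)) = Mul(-162, Rational(8, 3)) = -432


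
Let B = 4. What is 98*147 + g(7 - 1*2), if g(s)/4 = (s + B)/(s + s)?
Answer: 72048/5 ≈ 14410.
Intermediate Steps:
g(s) = 2*(4 + s)/s (g(s) = 4*((s + 4)/(s + s)) = 4*((4 + s)/((2*s))) = 4*((4 + s)*(1/(2*s))) = 4*((4 + s)/(2*s)) = 2*(4 + s)/s)
98*147 + g(7 - 1*2) = 98*147 + (2 + 8/(7 - 1*2)) = 14406 + (2 + 8/(7 - 2)) = 14406 + (2 + 8/5) = 14406 + 18/5 = 72048/5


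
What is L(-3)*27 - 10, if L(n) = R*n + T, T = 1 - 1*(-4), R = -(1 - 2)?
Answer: 44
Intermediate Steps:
R = 1 (R = -1*(-1) = 1)
T = 5 (T = 1 + 4 = 5)
L(n) = 5 + n (L(n) = 1*n + 5 = n + 5 = 5 + n)
L(-3)*27 - 10 = (5 - 3)*27 - 10 = 2*27 - 10 = 54 - 10 = 44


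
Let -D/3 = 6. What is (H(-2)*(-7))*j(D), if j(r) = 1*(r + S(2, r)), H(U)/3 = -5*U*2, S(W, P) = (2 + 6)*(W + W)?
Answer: -5880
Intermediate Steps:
D = -18 (D = -3*6 = -18)
S(W, P) = 16*W (S(W, P) = 8*(2*W) = 16*W)
H(U) = -30*U (H(U) = 3*(-5*U*2) = 3*(-10*U) = -30*U)
j(r) = 32 + r (j(r) = 1*(r + 16*2) = 1*(r + 32) = 1*(32 + r) = 32 + r)
(H(-2)*(-7))*j(D) = (-30*(-2)*(-7))*(32 - 18) = (60*(-7))*14 = -420*14 = -5880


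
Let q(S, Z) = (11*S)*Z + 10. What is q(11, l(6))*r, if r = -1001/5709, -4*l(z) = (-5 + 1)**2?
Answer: 14378/173 ≈ 83.110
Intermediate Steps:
l(z) = -4 (l(z) = -(-5 + 1)**2/4 = -1/4*(-4)**2 = -1/4*16 = -4)
q(S, Z) = 10 + 11*S*Z (q(S, Z) = 11*S*Z + 10 = 10 + 11*S*Z)
r = -91/519 (r = -1001*1/5709 = -91/519 ≈ -0.17534)
q(11, l(6))*r = (10 + 11*11*(-4))*(-91/519) = (10 - 484)*(-91/519) = -474*(-91/519) = 14378/173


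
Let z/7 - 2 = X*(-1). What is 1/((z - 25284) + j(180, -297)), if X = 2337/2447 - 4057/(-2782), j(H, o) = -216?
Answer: -6807554/173612324335 ≈ -3.9211e-5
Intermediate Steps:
X = 16429013/6807554 (X = 2337*(1/2447) - 4057*(-1/2782) = 2337/2447 + 4057/2782 = 16429013/6807554 ≈ 2.4133)
z = -19697335/6807554 (z = 14 + 7*((16429013/6807554)*(-1)) = 14 + 7*(-16429013/6807554) = 14 - 115003091/6807554 = -19697335/6807554 ≈ -2.8935)
1/((z - 25284) + j(180, -297)) = 1/((-19697335/6807554 - 25284) - 216) = 1/(-172141892671/6807554 - 216) = 1/(-173612324335/6807554) = -6807554/173612324335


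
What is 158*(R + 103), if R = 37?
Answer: 22120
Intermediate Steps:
158*(R + 103) = 158*(37 + 103) = 158*140 = 22120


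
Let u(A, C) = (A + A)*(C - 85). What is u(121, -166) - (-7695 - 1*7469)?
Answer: -45578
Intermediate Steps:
u(A, C) = 2*A*(-85 + C) (u(A, C) = (2*A)*(-85 + C) = 2*A*(-85 + C))
u(121, -166) - (-7695 - 1*7469) = 2*121*(-85 - 166) - (-7695 - 1*7469) = 2*121*(-251) - (-7695 - 7469) = -60742 - 1*(-15164) = -60742 + 15164 = -45578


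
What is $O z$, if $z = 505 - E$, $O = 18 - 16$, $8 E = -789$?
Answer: $\frac{4829}{4} \approx 1207.3$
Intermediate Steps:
$E = - \frac{789}{8}$ ($E = \frac{1}{8} \left(-789\right) = - \frac{789}{8} \approx -98.625$)
$O = 2$ ($O = 18 - 16 = 2$)
$z = \frac{4829}{8}$ ($z = 505 - - \frac{789}{8} = 505 + \frac{789}{8} = \frac{4829}{8} \approx 603.63$)
$O z = 2 \cdot \frac{4829}{8} = \frac{4829}{4}$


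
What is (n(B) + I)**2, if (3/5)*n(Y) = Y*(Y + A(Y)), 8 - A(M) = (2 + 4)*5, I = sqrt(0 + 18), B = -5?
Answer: 50643 + 1350*sqrt(2) ≈ 52552.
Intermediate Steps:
I = 3*sqrt(2) (I = sqrt(18) = 3*sqrt(2) ≈ 4.2426)
A(M) = -22 (A(M) = 8 - (2 + 4)*5 = 8 - 6*5 = 8 - 1*30 = 8 - 30 = -22)
n(Y) = 5*Y*(-22 + Y)/3 (n(Y) = 5*(Y*(Y - 22))/3 = 5*(Y*(-22 + Y))/3 = 5*Y*(-22 + Y)/3)
(n(B) + I)**2 = ((5/3)*(-5)*(-22 - 5) + 3*sqrt(2))**2 = ((5/3)*(-5)*(-27) + 3*sqrt(2))**2 = (225 + 3*sqrt(2))**2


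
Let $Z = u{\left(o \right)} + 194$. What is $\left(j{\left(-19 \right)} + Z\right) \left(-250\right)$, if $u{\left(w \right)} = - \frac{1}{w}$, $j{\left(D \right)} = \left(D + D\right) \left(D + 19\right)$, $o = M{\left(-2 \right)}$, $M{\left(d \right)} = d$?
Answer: $-48625$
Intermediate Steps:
$o = -2$
$j{\left(D \right)} = 2 D \left(19 + D\right)$
$Z = \frac{389}{2}$ ($Z = - \frac{1}{-2} + 194 = \left(-1\right) \left(- \frac{1}{2}\right) + 194 = \frac{1}{2} + 194 = \frac{389}{2} \approx 194.5$)
$\left(j{\left(-19 \right)} + Z\right) \left(-250\right) = \left(2 \left(-19\right) \left(19 - 19\right) + \frac{389}{2}\right) \left(-250\right) = \left(2 \left(-19\right) 0 + \frac{389}{2}\right) \left(-250\right) = \left(0 + \frac{389}{2}\right) \left(-250\right) = \frac{389}{2} \left(-250\right) = -48625$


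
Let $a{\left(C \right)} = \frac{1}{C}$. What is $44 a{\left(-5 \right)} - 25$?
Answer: $- \frac{169}{5} \approx -33.8$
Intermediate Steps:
$44 a{\left(-5 \right)} - 25 = \frac{44}{-5} - 25 = 44 \left(- \frac{1}{5}\right) - 25 = - \frac{44}{5} - 25 = - \frac{169}{5}$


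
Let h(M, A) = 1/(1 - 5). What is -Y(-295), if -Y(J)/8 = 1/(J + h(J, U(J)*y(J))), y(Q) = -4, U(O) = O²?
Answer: -32/1181 ≈ -0.027096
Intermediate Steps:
h(M, A) = -¼ (h(M, A) = 1/(-4) = -¼)
Y(J) = -8/(-¼ + J) (Y(J) = -8/(J - ¼) = -8/(-¼ + J))
-Y(-295) = -(-32)/(-1 + 4*(-295)) = -(-32)/(-1 - 1180) = -(-32)/(-1181) = -(-32)*(-1)/1181 = -1*32/1181 = -32/1181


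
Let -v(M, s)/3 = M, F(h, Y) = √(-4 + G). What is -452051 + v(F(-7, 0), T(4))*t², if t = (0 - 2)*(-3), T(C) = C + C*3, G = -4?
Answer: -452051 - 216*I*√2 ≈ -4.5205e+5 - 305.47*I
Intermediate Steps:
T(C) = 4*C (T(C) = C + 3*C = 4*C)
t = 6 (t = -2*(-3) = 6)
F(h, Y) = 2*I*√2 (F(h, Y) = √(-4 - 4) = √(-8) = 2*I*√2)
v(M, s) = -3*M
-452051 + v(F(-7, 0), T(4))*t² = -452051 - 6*I*√2*6² = -452051 - 6*I*√2*36 = -452051 - 216*I*√2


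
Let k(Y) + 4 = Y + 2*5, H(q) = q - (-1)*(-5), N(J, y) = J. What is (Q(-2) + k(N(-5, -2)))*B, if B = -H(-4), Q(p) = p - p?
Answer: 9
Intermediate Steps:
H(q) = -5 + q (H(q) = q - 1*5 = q - 5 = -5 + q)
k(Y) = 6 + Y (k(Y) = -4 + (Y + 2*5) = -4 + (Y + 10) = -4 + (10 + Y) = 6 + Y)
Q(p) = 0
B = 9 (B = -(-5 - 4) = -1*(-9) = 9)
(Q(-2) + k(N(-5, -2)))*B = (0 + (6 - 5))*9 = (0 + 1)*9 = 1*9 = 9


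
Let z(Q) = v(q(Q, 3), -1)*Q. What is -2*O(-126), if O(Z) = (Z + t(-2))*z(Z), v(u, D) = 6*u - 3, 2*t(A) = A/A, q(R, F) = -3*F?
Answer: 1802682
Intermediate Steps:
t(A) = 1/2 (t(A) = (A/A)/2 = (1/2)*1 = 1/2)
v(u, D) = -3 + 6*u
z(Q) = -57*Q (z(Q) = (-3 + 6*(-3*3))*Q = (-3 + 6*(-9))*Q = (-3 - 54)*Q = -57*Q)
O(Z) = -57*Z*(1/2 + Z) (O(Z) = (Z + 1/2)*(-57*Z) = (1/2 + Z)*(-57*Z) = -57*Z*(1/2 + Z))
-2*O(-126) = -(-57)*(-126)*(1 + 2*(-126)) = -(-57)*(-126)*(1 - 252) = -(-57)*(-126)*(-251) = -2*(-901341) = 1802682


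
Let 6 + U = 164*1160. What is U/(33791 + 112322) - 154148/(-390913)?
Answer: 8807997306/5192497379 ≈ 1.6963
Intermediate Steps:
U = 190234 (U = -6 + 164*1160 = -6 + 190240 = 190234)
U/(33791 + 112322) - 154148/(-390913) = 190234/(33791 + 112322) - 154148/(-390913) = 190234/146113 - 154148*(-1/390913) = 190234*(1/146113) + 154148/390913 = 17294/13283 + 154148/390913 = 8807997306/5192497379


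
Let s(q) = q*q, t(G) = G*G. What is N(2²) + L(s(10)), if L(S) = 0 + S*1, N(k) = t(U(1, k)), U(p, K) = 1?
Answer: 101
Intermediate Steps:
t(G) = G²
N(k) = 1 (N(k) = 1² = 1)
s(q) = q²
L(S) = S (L(S) = 0 + S = S)
N(2²) + L(s(10)) = 1 + 10² = 1 + 100 = 101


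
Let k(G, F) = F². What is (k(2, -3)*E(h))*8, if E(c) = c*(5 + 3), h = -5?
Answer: -2880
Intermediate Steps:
E(c) = 8*c (E(c) = c*8 = 8*c)
(k(2, -3)*E(h))*8 = ((-3)²*(8*(-5)))*8 = (9*(-40))*8 = -360*8 = -2880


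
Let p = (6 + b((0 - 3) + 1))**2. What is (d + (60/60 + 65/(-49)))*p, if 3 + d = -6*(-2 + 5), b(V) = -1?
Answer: -26125/49 ≈ -533.16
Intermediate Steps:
d = -21 (d = -3 - 6*(-2 + 5) = -3 - 6*3 = -3 - 18 = -21)
p = 25 (p = (6 - 1)**2 = 5**2 = 25)
(d + (60/60 + 65/(-49)))*p = (-21 + (60/60 + 65/(-49)))*25 = (-21 + (60*(1/60) + 65*(-1/49)))*25 = (-21 + (1 - 65/49))*25 = (-21 - 16/49)*25 = -1045/49*25 = -26125/49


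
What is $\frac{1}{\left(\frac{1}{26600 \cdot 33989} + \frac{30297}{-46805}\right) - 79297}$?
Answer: $- \frac{8463349371400}{671123693452275999} \approx -1.2611 \cdot 10^{-5}$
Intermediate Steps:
$\frac{1}{\left(\frac{1}{26600 \cdot 33989} + \frac{30297}{-46805}\right) - 79297} = \frac{1}{\left(\frac{1}{26600} \cdot \frac{1}{33989} + 30297 \left(- \frac{1}{46805}\right)\right) - 79297} = \frac{1}{\left(\frac{1}{904107400} - \frac{30297}{46805}\right) - 79297} = \frac{1}{- \frac{5478348370199}{8463349371400} - 79297} = \frac{1}{- \frac{671123693452275999}{8463349371400}} = - \frac{8463349371400}{671123693452275999}$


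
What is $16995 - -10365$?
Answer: $27360$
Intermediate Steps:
$16995 - -10365 = 16995 + \left(-38 + 10403\right) = 16995 + 10365 = 27360$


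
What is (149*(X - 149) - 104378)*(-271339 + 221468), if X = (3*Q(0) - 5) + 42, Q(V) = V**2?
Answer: 6037682486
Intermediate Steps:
X = 37 (X = (3*0**2 - 5) + 42 = (3*0 - 5) + 42 = (0 - 5) + 42 = -5 + 42 = 37)
(149*(X - 149) - 104378)*(-271339 + 221468) = (149*(37 - 149) - 104378)*(-271339 + 221468) = (149*(-112) - 104378)*(-49871) = (-16688 - 104378)*(-49871) = -121066*(-49871) = 6037682486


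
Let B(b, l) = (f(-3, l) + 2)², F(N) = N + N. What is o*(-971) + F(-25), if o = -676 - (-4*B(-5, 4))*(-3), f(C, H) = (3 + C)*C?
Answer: 702954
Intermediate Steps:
f(C, H) = C*(3 + C)
F(N) = 2*N
B(b, l) = 4 (B(b, l) = (-3*(3 - 3) + 2)² = (-3*0 + 2)² = (0 + 2)² = 2² = 4)
o = -724 (o = -676 - (-4*4)*(-3) = -676 - (-16)*(-3) = -676 - 1*48 = -676 - 48 = -724)
o*(-971) + F(-25) = -724*(-971) + 2*(-25) = 703004 - 50 = 702954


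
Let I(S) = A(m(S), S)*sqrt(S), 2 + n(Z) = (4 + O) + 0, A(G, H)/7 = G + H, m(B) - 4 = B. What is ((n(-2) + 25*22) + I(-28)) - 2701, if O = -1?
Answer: -2150 - 728*I*sqrt(7) ≈ -2150.0 - 1926.1*I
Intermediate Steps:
m(B) = 4 + B
A(G, H) = 7*G + 7*H (A(G, H) = 7*(G + H) = 7*G + 7*H)
n(Z) = 1 (n(Z) = -2 + ((4 - 1) + 0) = -2 + (3 + 0) = -2 + 3 = 1)
I(S) = sqrt(S)*(28 + 14*S) (I(S) = (7*(4 + S) + 7*S)*sqrt(S) = ((28 + 7*S) + 7*S)*sqrt(S) = (28 + 14*S)*sqrt(S) = sqrt(S)*(28 + 14*S))
((n(-2) + 25*22) + I(-28)) - 2701 = ((1 + 25*22) + 14*sqrt(-28)*(2 - 28)) - 2701 = ((1 + 550) + 14*(2*I*sqrt(7))*(-26)) - 2701 = (551 - 728*I*sqrt(7)) - 2701 = -2150 - 728*I*sqrt(7)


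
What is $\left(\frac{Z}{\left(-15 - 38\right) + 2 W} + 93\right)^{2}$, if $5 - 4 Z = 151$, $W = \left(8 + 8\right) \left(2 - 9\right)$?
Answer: $\frac{2662044025}{306916} \approx 8673.5$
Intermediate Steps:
$W = -112$ ($W = 16 \left(-7\right) = -112$)
$Z = - \frac{73}{2}$ ($Z = \frac{5}{4} - \frac{151}{4} = - \frac{73}{2} \approx -36.5$)
$\left(\frac{Z}{\left(-15 - 38\right) + 2 W} + 93\right)^{2} = \left(- \frac{73}{2 \left(\left(-15 - 38\right) + 2 \left(-112\right)\right)} + 93\right)^{2} = \left(- \frac{73}{2 \left(-53 - 224\right)} + 93\right)^{2} = \left(- \frac{73}{2 \left(-277\right)} + 93\right)^{2} = \left(\left(- \frac{73}{2}\right) \left(- \frac{1}{277}\right) + 93\right)^{2} = \left(\frac{73}{554} + 93\right)^{2} = \left(\frac{51595}{554}\right)^{2} = \frac{2662044025}{306916}$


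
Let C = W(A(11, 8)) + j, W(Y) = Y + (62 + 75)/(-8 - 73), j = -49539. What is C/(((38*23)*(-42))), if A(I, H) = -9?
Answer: 4013525/2973348 ≈ 1.3498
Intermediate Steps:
W(Y) = -137/81 + Y (W(Y) = Y + 137/(-81) = Y + 137*(-1/81) = Y - 137/81 = -137/81 + Y)
C = -4013525/81 (C = (-137/81 - 9) - 49539 = -866/81 - 49539 = -4013525/81 ≈ -49550.)
C/(((38*23)*(-42))) = -4013525/(81*((38*23)*(-42))) = -4013525/(81*(874*(-42))) = -4013525/81/(-36708) = -4013525/81*(-1/36708) = 4013525/2973348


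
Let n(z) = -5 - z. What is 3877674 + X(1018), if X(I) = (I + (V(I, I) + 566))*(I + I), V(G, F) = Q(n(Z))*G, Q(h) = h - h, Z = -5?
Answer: 7102698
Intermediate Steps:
Q(h) = 0
V(G, F) = 0 (V(G, F) = 0*G = 0)
X(I) = 2*I*(566 + I) (X(I) = (I + (0 + 566))*(I + I) = (I + 566)*(2*I) = (566 + I)*(2*I) = 2*I*(566 + I))
3877674 + X(1018) = 3877674 + 2*1018*(566 + 1018) = 3877674 + 2*1018*1584 = 3877674 + 3225024 = 7102698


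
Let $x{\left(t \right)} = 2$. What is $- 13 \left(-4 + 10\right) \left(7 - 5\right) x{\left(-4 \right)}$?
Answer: $-312$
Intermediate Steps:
$- 13 \left(-4 + 10\right) \left(7 - 5\right) x{\left(-4 \right)} = - 13 \left(-4 + 10\right) \left(7 - 5\right) 2 = - 13 \cdot 6 \cdot 2 \cdot 2 = \left(-13\right) 12 \cdot 2 = \left(-156\right) 2 = -312$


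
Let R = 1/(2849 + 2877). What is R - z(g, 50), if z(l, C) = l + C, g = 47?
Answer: -555421/5726 ≈ -97.000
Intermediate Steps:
z(l, C) = C + l
R = 1/5726 ≈ 0.00017464
R - z(g, 50) = 1/5726 - (50 + 47) = 1/5726 - 1*97 = 1/5726 - 97 = -555421/5726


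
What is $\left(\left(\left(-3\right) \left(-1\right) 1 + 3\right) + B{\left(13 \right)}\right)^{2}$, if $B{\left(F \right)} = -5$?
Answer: $1$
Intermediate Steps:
$\left(\left(\left(-3\right) \left(-1\right) 1 + 3\right) + B{\left(13 \right)}\right)^{2} = \left(\left(\left(-3\right) \left(-1\right) 1 + 3\right) - 5\right)^{2} = \left(\left(3 \cdot 1 + 3\right) - 5\right)^{2} = \left(\left(3 + 3\right) - 5\right)^{2} = \left(6 - 5\right)^{2} = 1^{2} = 1$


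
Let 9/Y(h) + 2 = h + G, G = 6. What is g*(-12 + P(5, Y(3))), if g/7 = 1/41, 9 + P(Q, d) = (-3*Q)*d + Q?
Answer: -247/41 ≈ -6.0244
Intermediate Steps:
Y(h) = 9/(4 + h) (Y(h) = 9/(-2 + (h + 6)) = 9/(-2 + (6 + h)) = 9/(4 + h))
P(Q, d) = -9 + Q - 3*Q*d (P(Q, d) = -9 + ((-3*Q)*d + Q) = -9 + (-3*Q*d + Q) = -9 + (Q - 3*Q*d) = -9 + Q - 3*Q*d)
g = 7/41 ≈ 0.17073
g*(-12 + P(5, Y(3))) = 7*(-12 + (-9 + 5 - 3*5*9/(4 + 3)))/41 = 7*(-12 + (-9 + 5 - 3*5*9/7))/41 = 7*(-12 + (-9 + 5 - 135/7))/41 = 7*(-12 - 163/7)/41 = (7/41)*(-247/7) = -247/41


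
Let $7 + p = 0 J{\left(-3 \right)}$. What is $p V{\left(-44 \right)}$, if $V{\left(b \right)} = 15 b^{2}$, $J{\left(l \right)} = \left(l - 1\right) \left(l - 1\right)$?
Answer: $-203280$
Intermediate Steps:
$J{\left(l \right)} = \left(-1 + l\right)^{2}$ ($J{\left(l \right)} = \left(-1 + l\right) \left(-1 + l\right) = \left(-1 + l\right)^{2}$)
$p = -7$ ($p = -7 + 0 \left(-1 - 3\right)^{2} = -7 + 0 \left(-4\right)^{2} = -7 + 0 \cdot 16 = -7 + 0 = -7$)
$p V{\left(-44 \right)} = - 7 \cdot 15 \left(-44\right)^{2} = - 7 \cdot 15 \cdot 1936 = \left(-7\right) 29040 = -203280$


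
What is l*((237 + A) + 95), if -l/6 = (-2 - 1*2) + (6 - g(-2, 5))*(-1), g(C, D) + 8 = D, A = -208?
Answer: 9672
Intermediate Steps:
g(C, D) = -8 + D
l = 78 (l = -6*((-2 - 1*2) + (6 - (-8 + 5))*(-1)) = -6*((-2 - 2) + (6 - 1*(-3))*(-1)) = -6*(-4 + (6 + 3)*(-1)) = -6*(-4 + 9*(-1)) = -6*(-4 - 9) = -6*(-13) = 78)
l*((237 + A) + 95) = 78*((237 - 208) + 95) = 78*(29 + 95) = 78*124 = 9672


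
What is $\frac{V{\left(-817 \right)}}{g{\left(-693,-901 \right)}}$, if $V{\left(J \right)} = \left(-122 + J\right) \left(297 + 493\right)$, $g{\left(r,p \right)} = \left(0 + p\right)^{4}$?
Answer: $- \frac{741810}{659020863601} \approx -1.1256 \cdot 10^{-6}$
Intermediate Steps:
$g{\left(r,p \right)} = p^{4}$
$V{\left(J \right)} = -96380 + 790 J$ ($V{\left(J \right)} = \left(-122 + J\right) 790 = -96380 + 790 J$)
$\frac{V{\left(-817 \right)}}{g{\left(-693,-901 \right)}} = \frac{-96380 + 790 \left(-817\right)}{\left(-901\right)^{4}} = \frac{-96380 - 645430}{659020863601} = \left(-741810\right) \frac{1}{659020863601} = - \frac{741810}{659020863601}$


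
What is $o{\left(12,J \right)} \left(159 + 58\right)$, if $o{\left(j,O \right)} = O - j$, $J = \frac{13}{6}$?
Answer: $- \frac{12803}{6} \approx -2133.8$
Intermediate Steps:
$J = \frac{13}{6}$ ($J = 13 \cdot \frac{1}{6} = \frac{13}{6} \approx 2.1667$)
$o{\left(12,J \right)} \left(159 + 58\right) = \left(\frac{13}{6} - 12\right) \left(159 + 58\right) = \left(\frac{13}{6} - 12\right) 217 = \left(- \frac{59}{6}\right) 217 = - \frac{12803}{6}$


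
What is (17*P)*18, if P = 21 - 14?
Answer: 2142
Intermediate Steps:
P = 7
(17*P)*18 = (17*7)*18 = 119*18 = 2142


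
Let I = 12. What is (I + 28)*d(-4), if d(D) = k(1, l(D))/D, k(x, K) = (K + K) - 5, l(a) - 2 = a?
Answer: 90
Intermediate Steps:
l(a) = 2 + a
k(x, K) = -5 + 2*K (k(x, K) = 2*K - 5 = -5 + 2*K)
d(D) = (-1 + 2*D)/D (d(D) = (-5 + 2*(2 + D))/D = (-5 + (4 + 2*D))/D = (-1 + 2*D)/D)
(I + 28)*d(-4) = (12 + 28)*(2 - 1/(-4)) = 40*(2 - 1*(-1/4)) = 40*(2 + 1/4) = 40*(9/4) = 90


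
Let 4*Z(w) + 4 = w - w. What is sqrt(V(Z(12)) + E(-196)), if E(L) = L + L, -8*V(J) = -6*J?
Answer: I*sqrt(1571)/2 ≈ 19.818*I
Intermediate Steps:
Z(w) = -1 (Z(w) = -1 + (w - w)/4 = -1 + (1/4)*0 = -1 + 0 = -1)
V(J) = 3*J/4 (V(J) = -(-3)*J/4 = 3*J/4)
E(L) = 2*L
sqrt(V(Z(12)) + E(-196)) = sqrt((3/4)*(-1) + 2*(-196)) = sqrt(-3/4 - 392) = sqrt(-1571/4) = I*sqrt(1571)/2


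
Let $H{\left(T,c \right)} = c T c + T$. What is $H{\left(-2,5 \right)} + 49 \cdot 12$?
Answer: $536$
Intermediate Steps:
$H{\left(T,c \right)} = T + T c^{2}$ ($H{\left(T,c \right)} = T c c + T = T c^{2} + T = T + T c^{2}$)
$H{\left(-2,5 \right)} + 49 \cdot 12 = - 2 \left(1 + 5^{2}\right) + 49 \cdot 12 = - 2 \left(1 + 25\right) + 588 = \left(-2\right) 26 + 588 = -52 + 588 = 536$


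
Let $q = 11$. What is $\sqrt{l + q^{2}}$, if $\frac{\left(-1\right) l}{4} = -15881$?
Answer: $\sqrt{63645} \approx 252.28$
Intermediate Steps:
$l = 63524$ ($l = \left(-4\right) \left(-15881\right) = 63524$)
$\sqrt{l + q^{2}} = \sqrt{63524 + 11^{2}} = \sqrt{63524 + 121} = \sqrt{63645}$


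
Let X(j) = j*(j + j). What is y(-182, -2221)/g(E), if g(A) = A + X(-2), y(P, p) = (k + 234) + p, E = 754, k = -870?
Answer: -2857/762 ≈ -3.7493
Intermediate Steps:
X(j) = 2*j² (X(j) = j*(2*j) = 2*j²)
y(P, p) = -636 + p (y(P, p) = (-870 + 234) + p = -636 + p)
g(A) = 8 + A (g(A) = A + 2*(-2)² = A + 2*4 = A + 8 = 8 + A)
y(-182, -2221)/g(E) = (-636 - 2221)/(8 + 754) = -2857/762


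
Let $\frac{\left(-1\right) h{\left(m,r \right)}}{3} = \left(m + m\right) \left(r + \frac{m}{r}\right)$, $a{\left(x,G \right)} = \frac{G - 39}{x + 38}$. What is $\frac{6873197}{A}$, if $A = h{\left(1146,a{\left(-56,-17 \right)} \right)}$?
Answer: $- \frac{48112379}{17879510} \approx -2.6909$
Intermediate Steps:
$a{\left(x,G \right)} = \frac{-39 + G}{38 + x}$
$h{\left(m,r \right)} = - 6 m \left(r + \frac{m}{r}\right)$ ($h{\left(m,r \right)} = - 3 \left(m + m\right) \left(r + \frac{m}{r}\right) = - 3 \cdot 2 m \left(r + \frac{m}{r}\right) = - 6 m \left(r + \frac{m}{r}\right)$)
$A = - \frac{17879510}{7}$ ($A = \left(-6\right) 1146 \frac{1}{\frac{1}{38 - 56} \left(-39 - 17\right)} \left(1146 + \left(\frac{-39 - 17}{38 - 56}\right)^{2}\right) = \left(-6\right) 1146 \frac{1}{\frac{1}{-18} \left(-56\right)} \left(1146 + \left(\frac{1}{-18} \left(-56\right)\right)^{2}\right) = \left(-6\right) 1146 \frac{1}{\left(- \frac{1}{18}\right) \left(-56\right)} \left(1146 + \left(\left(- \frac{1}{18}\right) \left(-56\right)\right)^{2}\right) = \left(-6\right) 1146 \frac{1}{\frac{28}{9}} \left(1146 + \left(\frac{28}{9}\right)^{2}\right) = \left(-6\right) 1146 \cdot \frac{9}{28} \left(1146 + \frac{784}{81}\right) = \left(-6\right) 1146 \cdot \frac{9}{28} \cdot \frac{93610}{81} = - \frac{17879510}{7} \approx -2.5542 \cdot 10^{6}$)
$\frac{6873197}{A} = \frac{6873197}{- \frac{17879510}{7}} = 6873197 \left(- \frac{7}{17879510}\right) = - \frac{48112379}{17879510}$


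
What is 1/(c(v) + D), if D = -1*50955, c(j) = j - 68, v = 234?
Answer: -1/50789 ≈ -1.9689e-5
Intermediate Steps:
c(j) = -68 + j
D = -50955
1/(c(v) + D) = 1/((-68 + 234) - 50955) = 1/(166 - 50955) = 1/(-50789) = -1/50789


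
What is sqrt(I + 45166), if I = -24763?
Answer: 3*sqrt(2267) ≈ 142.84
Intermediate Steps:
sqrt(I + 45166) = sqrt(-24763 + 45166) = sqrt(20403) = 3*sqrt(2267)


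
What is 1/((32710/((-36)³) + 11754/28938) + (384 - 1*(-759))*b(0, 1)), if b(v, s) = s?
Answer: 112510944/128566828379 ≈ 0.00087512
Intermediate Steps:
1/((32710/((-36)³) + 11754/28938) + (384 - 1*(-759))*b(0, 1)) = 1/((32710/((-36)³) + 11754/28938) + (384 - 1*(-759))*1) = 1/((32710/(-46656) + 11754*(1/28938)) + (384 + 759)*1) = 1/((32710*(-1/46656) + 1959/4823) + 1143*1) = 1/((-16355/23328 + 1959/4823) + 1143) = 1/(-33180613/112510944 + 1143) = 1/(128566828379/112510944) = 112510944/128566828379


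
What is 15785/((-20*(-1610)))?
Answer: 451/920 ≈ 0.49022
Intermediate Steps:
15785/((-20*(-1610))) = 15785/32200 = 15785*(1/32200) = 451/920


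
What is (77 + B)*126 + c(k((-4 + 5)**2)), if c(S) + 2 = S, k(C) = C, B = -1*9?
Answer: 8567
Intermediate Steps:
B = -9
c(S) = -2 + S
(77 + B)*126 + c(k((-4 + 5)**2)) = (77 - 9)*126 + (-2 + (-4 + 5)**2) = 68*126 + (-2 + 1**2) = 8568 + (-2 + 1) = 8568 - 1 = 8567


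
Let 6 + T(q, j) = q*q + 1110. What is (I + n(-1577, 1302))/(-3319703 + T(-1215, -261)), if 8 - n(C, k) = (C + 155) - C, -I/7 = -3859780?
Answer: -27018313/1842374 ≈ -14.665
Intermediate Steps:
I = 27018460 (I = -7*(-3859780) = 27018460)
n(C, k) = -147 (n(C, k) = 8 - ((C + 155) - C) = 8 - ((155 + C) - C) = 8 - 1*155 = 8 - 155 = -147)
T(q, j) = 1104 + q² (T(q, j) = -6 + (q*q + 1110) = -6 + (q² + 1110) = -6 + (1110 + q²) = 1104 + q²)
(I + n(-1577, 1302))/(-3319703 + T(-1215, -261)) = (27018460 - 147)/(-3319703 + (1104 + (-1215)²)) = 27018313/(-3319703 + (1104 + 1476225)) = 27018313/(-3319703 + 1477329) = 27018313/(-1842374) = 27018313*(-1/1842374) = -27018313/1842374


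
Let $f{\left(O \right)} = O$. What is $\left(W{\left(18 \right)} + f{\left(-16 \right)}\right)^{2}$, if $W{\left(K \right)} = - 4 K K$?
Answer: $1721344$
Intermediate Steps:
$W{\left(K \right)} = - 4 K^{2}$
$\left(W{\left(18 \right)} + f{\left(-16 \right)}\right)^{2} = \left(- 4 \cdot 18^{2} - 16\right)^{2} = \left(\left(-4\right) 324 - 16\right)^{2} = \left(-1296 - 16\right)^{2} = \left(-1312\right)^{2} = 1721344$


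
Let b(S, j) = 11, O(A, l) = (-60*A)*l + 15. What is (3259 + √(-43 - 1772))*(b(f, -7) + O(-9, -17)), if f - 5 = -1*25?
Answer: -29832886 - 100694*I*√15 ≈ -2.9833e+7 - 3.8999e+5*I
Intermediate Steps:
O(A, l) = 15 - 60*A*l (O(A, l) = -60*A*l + 15 = 15 - 60*A*l)
f = -20 (f = 5 - 1*25 = 5 - 25 = -20)
(3259 + √(-43 - 1772))*(b(f, -7) + O(-9, -17)) = (3259 + √(-43 - 1772))*(11 + (15 - 60*(-9)*(-17))) = (3259 + √(-1815))*(11 + (15 - 9180)) = (3259 + 11*I*√15)*(11 - 9165) = (3259 + 11*I*√15)*(-9154) = -29832886 - 100694*I*√15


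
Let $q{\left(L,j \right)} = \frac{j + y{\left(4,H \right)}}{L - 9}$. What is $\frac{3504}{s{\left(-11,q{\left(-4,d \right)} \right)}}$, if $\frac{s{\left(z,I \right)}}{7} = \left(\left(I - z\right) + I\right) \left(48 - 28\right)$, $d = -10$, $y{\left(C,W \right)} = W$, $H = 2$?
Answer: $\frac{3796}{1855} \approx 2.0464$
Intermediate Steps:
$q{\left(L,j \right)} = \frac{2 + j}{-9 + L}$ ($q{\left(L,j \right)} = \frac{j + 2}{L - 9} = \frac{2 + j}{-9 + L}$)
$s{\left(z,I \right)} = - 140 z + 280 I$ ($s{\left(z,I \right)} = 7 \left(\left(I - z\right) + I\right) \left(48 - 28\right) = 7 \left(- z + 2 I\right) 20 = 7 \left(- 20 z + 40 I\right) = - 140 z + 280 I$)
$\frac{3504}{s{\left(-11,q{\left(-4,d \right)} \right)}} = \frac{3504}{\left(-140\right) \left(-11\right) + 280 \frac{2 - 10}{-9 - 4}} = \frac{3504}{1540 + 280 \frac{1}{-13} \left(-8\right)} = \frac{3504}{1540 + 280 \left(\left(- \frac{1}{13}\right) \left(-8\right)\right)} = \frac{3504}{1540 + 280 \cdot \frac{8}{13}} = \frac{3504}{1540 + \frac{2240}{13}} = \frac{3504}{\frac{22260}{13}} = 3504 \cdot \frac{13}{22260} = \frac{3796}{1855}$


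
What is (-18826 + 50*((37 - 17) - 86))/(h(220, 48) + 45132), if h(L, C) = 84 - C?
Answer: -11063/22584 ≈ -0.48986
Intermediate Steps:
(-18826 + 50*((37 - 17) - 86))/(h(220, 48) + 45132) = (-18826 + 50*((37 - 17) - 86))/((84 - 1*48) + 45132) = (-18826 + 50*(20 - 86))/((84 - 48) + 45132) = (-18826 + 50*(-66))/(36 + 45132) = (-18826 - 3300)/45168 = -22126*1/45168 = -11063/22584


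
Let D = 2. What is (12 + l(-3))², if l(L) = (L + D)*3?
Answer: 81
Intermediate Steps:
l(L) = 6 + 3*L (l(L) = (L + 2)*3 = (2 + L)*3 = 6 + 3*L)
(12 + l(-3))² = (12 + (6 + 3*(-3)))² = (12 + (6 - 9))² = (12 - 3)² = 9² = 81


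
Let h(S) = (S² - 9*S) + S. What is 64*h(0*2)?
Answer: 0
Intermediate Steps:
h(S) = S² - 8*S
64*h(0*2) = 64*((0*2)*(-8 + 0*2)) = 64*(0*(-8 + 0)) = 64*(0*(-8)) = 64*0 = 0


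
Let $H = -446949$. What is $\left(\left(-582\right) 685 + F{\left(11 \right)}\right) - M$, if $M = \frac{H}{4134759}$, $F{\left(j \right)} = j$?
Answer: $- \frac{549452813744}{1378253} \approx -3.9866 \cdot 10^{5}$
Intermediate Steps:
$M = - \frac{148983}{1378253}$ ($M = - \frac{446949}{4134759} = \left(-446949\right) \frac{1}{4134759} = - \frac{148983}{1378253} \approx -0.1081$)
$\left(\left(-582\right) 685 + F{\left(11 \right)}\right) - M = \left(\left(-582\right) 685 + 11\right) - - \frac{148983}{1378253} = \left(-398670 + 11\right) + \frac{148983}{1378253} = -398659 + \frac{148983}{1378253} = - \frac{549452813744}{1378253}$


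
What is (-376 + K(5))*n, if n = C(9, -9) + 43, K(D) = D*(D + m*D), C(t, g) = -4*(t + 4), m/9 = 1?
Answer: 1134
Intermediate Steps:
m = 9 (m = 9*1 = 9)
C(t, g) = -16 - 4*t (C(t, g) = -4*(4 + t) = -16 - 4*t)
K(D) = 10*D**2 (K(D) = D*(D + 9*D) = D*(10*D) = 10*D**2)
n = -9 (n = (-16 - 4*9) + 43 = (-16 - 36) + 43 = -52 + 43 = -9)
(-376 + K(5))*n = (-376 + 10*5**2)*(-9) = (-376 + 10*25)*(-9) = (-376 + 250)*(-9) = -126*(-9) = 1134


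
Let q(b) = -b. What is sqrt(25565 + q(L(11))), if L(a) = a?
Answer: sqrt(25554) ≈ 159.86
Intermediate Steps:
sqrt(25565 + q(L(11))) = sqrt(25565 - 1*11) = sqrt(25565 - 11) = sqrt(25554)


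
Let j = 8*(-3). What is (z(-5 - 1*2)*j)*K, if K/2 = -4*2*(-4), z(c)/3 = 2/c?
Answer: 9216/7 ≈ 1316.6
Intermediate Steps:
z(c) = 6/c (z(c) = 3*(2/c) = 6/c)
K = 64 (K = 2*(-4*2*(-4)) = 2*(-8*(-4)) = 2*32 = 64)
j = -24
(z(-5 - 1*2)*j)*K = ((6/(-5 - 1*2))*(-24))*64 = ((6/(-5 - 2))*(-24))*64 = ((6/(-7))*(-24))*64 = ((6*(-1/7))*(-24))*64 = -6/7*(-24)*64 = (144/7)*64 = 9216/7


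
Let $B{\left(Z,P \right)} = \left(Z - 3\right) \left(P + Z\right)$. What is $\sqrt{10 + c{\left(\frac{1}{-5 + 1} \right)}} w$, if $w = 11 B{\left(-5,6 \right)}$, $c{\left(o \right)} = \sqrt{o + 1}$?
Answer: $- 44 \sqrt{40 + 2 \sqrt{3}} \approx -290.08$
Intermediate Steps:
$B{\left(Z,P \right)} = \left(-3 + Z\right) \left(P + Z\right)$
$c{\left(o \right)} = \sqrt{1 + o}$
$w = -88$ ($w = 11 \left(\left(-5\right)^{2} - 18 - -15 + 6 \left(-5\right)\right) = 11 \left(25 - 18 + 15 - 30\right) = 11 \left(-8\right) = -88$)
$\sqrt{10 + c{\left(\frac{1}{-5 + 1} \right)}} w = \sqrt{10 + \sqrt{1 + \frac{1}{-5 + 1}}} \left(-88\right) = \sqrt{10 + \sqrt{1 + \frac{1}{-4}}} \left(-88\right) = \sqrt{10 + \sqrt{1 - \frac{1}{4}}} \left(-88\right) = \sqrt{10 + \sqrt{\frac{3}{4}}} \left(-88\right) = \sqrt{10 + \frac{\sqrt{3}}{2}} \left(-88\right) = - 88 \sqrt{10 + \frac{\sqrt{3}}{2}}$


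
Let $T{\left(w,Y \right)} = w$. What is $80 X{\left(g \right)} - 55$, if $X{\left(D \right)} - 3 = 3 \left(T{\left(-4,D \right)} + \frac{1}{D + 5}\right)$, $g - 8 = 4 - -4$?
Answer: $- \frac{5345}{7} \approx -763.57$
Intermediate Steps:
$g = 16$ ($g = 8 + \left(4 - -4\right) = 8 + \left(4 + 4\right) = 8 + 8 = 16$)
$X{\left(D \right)} = -9 + \frac{3}{5 + D}$ ($X{\left(D \right)} = 3 + 3 \left(-4 + \frac{1}{D + 5}\right) = 3 + 3 \left(-4 + \frac{1}{5 + D}\right) = 3 - \left(12 - \frac{3}{5 + D}\right) = -9 + \frac{3}{5 + D}$)
$80 X{\left(g \right)} - 55 = 80 \frac{3 \left(-14 - 48\right)}{5 + 16} - 55 = 80 \frac{3 \left(-14 - 48\right)}{21} - 55 = 80 \cdot 3 \cdot \frac{1}{21} \left(-62\right) - 55 = 80 \left(- \frac{62}{7}\right) - 55 = - \frac{4960}{7} - 55 = - \frac{5345}{7}$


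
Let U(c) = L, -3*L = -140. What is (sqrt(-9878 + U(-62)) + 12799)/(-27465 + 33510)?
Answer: 12799/6045 + I*sqrt(88482)/18135 ≈ 2.1173 + 0.016402*I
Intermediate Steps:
L = 140/3 (L = -1/3*(-140) = 140/3 ≈ 46.667)
U(c) = 140/3
(sqrt(-9878 + U(-62)) + 12799)/(-27465 + 33510) = (sqrt(-9878 + 140/3) + 12799)/(-27465 + 33510) = (sqrt(-29494/3) + 12799)/6045 = (I*sqrt(88482)/3 + 12799)*(1/6045) = (12799 + I*sqrt(88482)/3)*(1/6045) = 12799/6045 + I*sqrt(88482)/18135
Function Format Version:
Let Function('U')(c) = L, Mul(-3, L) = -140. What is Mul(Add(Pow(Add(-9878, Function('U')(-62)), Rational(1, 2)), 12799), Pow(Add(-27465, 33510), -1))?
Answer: Add(Rational(12799, 6045), Mul(Rational(1, 18135), I, Pow(88482, Rational(1, 2)))) ≈ Add(2.1173, Mul(0.016402, I))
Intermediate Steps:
L = Rational(140, 3) (L = Mul(Rational(-1, 3), -140) = Rational(140, 3) ≈ 46.667)
Function('U')(c) = Rational(140, 3)
Mul(Add(Pow(Add(-9878, Function('U')(-62)), Rational(1, 2)), 12799), Pow(Add(-27465, 33510), -1)) = Mul(Add(Pow(Add(-9878, Rational(140, 3)), Rational(1, 2)), 12799), Pow(Add(-27465, 33510), -1)) = Mul(Add(Pow(Rational(-29494, 3), Rational(1, 2)), 12799), Pow(6045, -1)) = Mul(Add(Mul(Rational(1, 3), I, Pow(88482, Rational(1, 2))), 12799), Rational(1, 6045)) = Mul(Add(12799, Mul(Rational(1, 3), I, Pow(88482, Rational(1, 2)))), Rational(1, 6045)) = Add(Rational(12799, 6045), Mul(Rational(1, 18135), I, Pow(88482, Rational(1, 2))))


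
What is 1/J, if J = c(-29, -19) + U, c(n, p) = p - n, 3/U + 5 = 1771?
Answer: 1766/17663 ≈ 0.099983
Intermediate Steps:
U = 3/1766 (U = 3/(-5 + 1771) = 3/1766 ≈ 0.0016988)
J = 17663/1766 (J = (-19 - 1*(-29)) + 3/1766 = (-19 + 29) + 3/1766 = 10 + 3/1766 = 17663/1766 ≈ 10.002)
1/J = 1/(17663/1766) = 1766/17663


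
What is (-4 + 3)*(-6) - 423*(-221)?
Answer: 93489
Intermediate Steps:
(-4 + 3)*(-6) - 423*(-221) = -1*(-6) + 93483 = 6 + 93483 = 93489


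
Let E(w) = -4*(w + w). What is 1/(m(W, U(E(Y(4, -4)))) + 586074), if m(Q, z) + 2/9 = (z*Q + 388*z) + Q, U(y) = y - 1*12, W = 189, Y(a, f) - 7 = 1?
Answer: 9/4881697 ≈ 1.8436e-6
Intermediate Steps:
Y(a, f) = 8 (Y(a, f) = 7 + 1 = 8)
E(w) = -8*w
U(y) = -12 + y (U(y) = y - 12 = -12 + y)
m(Q, z) = -2/9 + Q + 388*z + Q*z (m(Q, z) = -2/9 + ((z*Q + 388*z) + Q) = -2/9 + ((Q*z + 388*z) + Q) = -2/9 + ((388*z + Q*z) + Q) = -2/9 + (Q + 388*z + Q*z) = -2/9 + Q + 388*z + Q*z)
1/(m(W, U(E(Y(4, -4)))) + 586074) = 1/((-2/9 + 189 + 388*(-12 - 8*8) + 189*(-12 - 8*8)) + 586074) = 1/((-2/9 + 189 + 388*(-12 - 64) + 189*(-12 - 64)) + 586074) = 1/((-2/9 + 189 + 388*(-76) + 189*(-76)) + 586074) = 1/((-2/9 + 189 - 29488 - 14364) + 586074) = 1/(-392969/9 + 586074) = 1/(4881697/9) = 9/4881697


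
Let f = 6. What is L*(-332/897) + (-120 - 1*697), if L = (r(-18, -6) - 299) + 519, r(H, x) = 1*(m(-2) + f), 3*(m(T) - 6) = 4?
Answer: -2430947/2691 ≈ -903.36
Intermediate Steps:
m(T) = 22/3 (m(T) = 6 + (⅓)*4 = 6 + 4/3 = 22/3)
r(H, x) = 40/3 (r(H, x) = 1*(22/3 + 6) = 1*(40/3) = 40/3)
L = 700/3 (L = (40/3 - 299) + 519 = -857/3 + 519 = 700/3 ≈ 233.33)
L*(-332/897) + (-120 - 1*697) = 700*(-332/897)/3 + (-120 - 1*697) = 700*(-332*1/897)/3 + (-120 - 697) = (700/3)*(-332/897) - 817 = -232400/2691 - 817 = -2430947/2691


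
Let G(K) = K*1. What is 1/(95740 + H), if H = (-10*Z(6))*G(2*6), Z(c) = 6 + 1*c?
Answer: 1/94300 ≈ 1.0604e-5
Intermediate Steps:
Z(c) = 6 + c
G(K) = K
H = -1440 (H = (-10*(6 + 6))*(2*6) = -10*12*12 = -120*12 = -1440)
1/(95740 + H) = 1/(95740 - 1440) = 1/94300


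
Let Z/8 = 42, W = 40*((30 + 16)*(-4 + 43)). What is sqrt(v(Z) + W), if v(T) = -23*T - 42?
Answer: 9*sqrt(790) ≈ 252.96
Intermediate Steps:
W = 71760 (W = 40*(46*39) = 40*1794 = 71760)
Z = 336 (Z = 8*42 = 336)
v(T) = -42 - 23*T
sqrt(v(Z) + W) = sqrt((-42 - 23*336) + 71760) = sqrt((-42 - 7728) + 71760) = sqrt(-7770 + 71760) = sqrt(63990) = 9*sqrt(790)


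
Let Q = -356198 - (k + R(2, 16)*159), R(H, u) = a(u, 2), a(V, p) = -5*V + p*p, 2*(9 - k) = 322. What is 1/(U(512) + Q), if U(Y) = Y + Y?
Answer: -1/342938 ≈ -2.9160e-6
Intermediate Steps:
U(Y) = 2*Y
k = -152 (k = 9 - 1/2*322 = 9 - 161 = -152)
a(V, p) = p**2 - 5*V (a(V, p) = -5*V + p**2 = p**2 - 5*V)
R(H, u) = 4 - 5*u (R(H, u) = 2**2 - 5*u = 4 - 5*u)
Q = -343962 (Q = -356198 - (-152 + (4 - 5*16)*159) = -356198 - (-152 + (4 - 80)*159) = -356198 - (-152 - 76*159) = -356198 - (-152 - 12084) = -356198 - 1*(-12236) = -356198 + 12236 = -343962)
1/(U(512) + Q) = 1/(2*512 - 343962) = 1/(1024 - 343962) = 1/(-342938) = -1/342938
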